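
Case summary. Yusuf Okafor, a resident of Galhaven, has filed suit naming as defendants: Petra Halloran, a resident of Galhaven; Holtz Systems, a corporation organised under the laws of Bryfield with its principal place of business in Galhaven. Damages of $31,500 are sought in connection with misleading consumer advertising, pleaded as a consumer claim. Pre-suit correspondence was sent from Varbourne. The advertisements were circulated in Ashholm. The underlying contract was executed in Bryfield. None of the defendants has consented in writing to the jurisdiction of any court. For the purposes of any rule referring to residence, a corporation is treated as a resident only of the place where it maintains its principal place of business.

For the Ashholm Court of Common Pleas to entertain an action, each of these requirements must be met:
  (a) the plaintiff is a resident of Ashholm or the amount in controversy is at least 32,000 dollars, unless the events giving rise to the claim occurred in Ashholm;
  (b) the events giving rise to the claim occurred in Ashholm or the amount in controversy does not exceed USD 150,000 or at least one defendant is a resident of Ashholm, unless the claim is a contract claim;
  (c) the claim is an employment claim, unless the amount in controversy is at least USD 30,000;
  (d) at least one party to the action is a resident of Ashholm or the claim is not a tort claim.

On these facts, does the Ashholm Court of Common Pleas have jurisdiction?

The Ashholm Court of Common Pleas:
  (a) The plaintiff resides in Galhaven, not Ashholm; the amount in controversy is 31,500 dollars, below the USD 32,000 floor — no alternative holds. The proviso rescues it, though: the operative events occurred in Ashholm. Satisfied.
  (b) The operative events occurred in Ashholm, so one alternative holds. Satisfied.
  (c) The claim is a consumer claim, not an employment claim. But the amount in controversy is 31,500 dollars, which meets the USD 30,000 floor, and the 'unless' clause therefore excuses the requirement. Met.
  (d) The claim is a consumer claim, not a tort claim — that alternative is enough. Satisfied.
  → Jurisdiction lies.

Yes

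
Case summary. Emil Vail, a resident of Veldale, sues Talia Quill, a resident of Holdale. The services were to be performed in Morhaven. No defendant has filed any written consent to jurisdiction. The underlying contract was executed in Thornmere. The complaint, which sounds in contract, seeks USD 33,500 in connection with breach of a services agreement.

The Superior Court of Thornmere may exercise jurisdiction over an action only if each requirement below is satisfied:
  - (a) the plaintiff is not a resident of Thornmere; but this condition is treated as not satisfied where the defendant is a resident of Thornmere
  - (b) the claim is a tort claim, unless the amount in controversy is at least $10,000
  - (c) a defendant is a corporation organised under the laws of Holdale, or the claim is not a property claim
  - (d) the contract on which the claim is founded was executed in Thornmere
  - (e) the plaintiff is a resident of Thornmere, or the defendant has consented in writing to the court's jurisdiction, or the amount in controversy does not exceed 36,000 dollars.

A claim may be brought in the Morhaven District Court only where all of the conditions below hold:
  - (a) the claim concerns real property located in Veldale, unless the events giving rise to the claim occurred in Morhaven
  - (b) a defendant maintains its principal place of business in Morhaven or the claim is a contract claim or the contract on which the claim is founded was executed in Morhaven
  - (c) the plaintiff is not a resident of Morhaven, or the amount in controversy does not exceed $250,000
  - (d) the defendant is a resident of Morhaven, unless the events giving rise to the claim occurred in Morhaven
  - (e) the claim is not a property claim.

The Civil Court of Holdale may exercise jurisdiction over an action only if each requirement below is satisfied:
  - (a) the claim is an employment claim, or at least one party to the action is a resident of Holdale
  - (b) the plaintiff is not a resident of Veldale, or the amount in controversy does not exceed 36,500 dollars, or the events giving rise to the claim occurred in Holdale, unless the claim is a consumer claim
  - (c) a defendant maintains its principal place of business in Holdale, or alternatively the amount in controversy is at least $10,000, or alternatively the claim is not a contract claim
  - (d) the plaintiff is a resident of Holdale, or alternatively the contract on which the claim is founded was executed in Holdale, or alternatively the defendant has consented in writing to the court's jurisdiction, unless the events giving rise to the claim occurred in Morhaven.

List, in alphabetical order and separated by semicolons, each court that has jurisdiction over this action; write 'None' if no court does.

the Civil Court of Holdale; the Morhaven District Court; the Superior Court of Thornmere

The Superior Court of Thornmere:
  (a) The plaintiff resides in Veldale, which is not Thornmere. The exception is not triggered, since the defendant resides in Holdale, not Thornmere. Met.
  (b) The claim is a contract claim, not a tort claim. However, the amount in controversy is 33,500 dollars, which meets the $10,000 floor, so the 'unless' proviso supplies this condition. Condition met.
  (c) The claim is a contract claim, not a property claim, which satisfies one of the alternatives. Satisfied.
  (d) The contract was executed in Thornmere. Condition met.
  (e) The amount in controversy is 33,500 dollars, within the $36,000 ceiling, which satisfies one of the alternatives. Met.
  → Jurisdiction lies.
The Morhaven District Court:
  (a) The claim does not concern real property. The proviso rescues it, though: the operative events occurred in Morhaven. Condition met.
  (b) The claim is a contract claim, which satisfies one of the alternatives. Satisfied.
  (c) The plaintiff resides in Veldale, which is not Morhaven, so this disjunct is met. Condition met.
  (d) The defendant resides in Holdale, not Morhaven. But the operative events occurred in Morhaven, and the 'unless' clause therefore excuses the requirement. Condition met.
  (e) The claim is a contract claim, not a property claim. Condition met.
  → Jurisdiction lies.
The Civil Court of Holdale:
  (a) Talia Quill resides in Holdale, so this disjunct is met. Condition met.
  (b) The amount in controversy is USD 33,500, within the $36,500 ceiling — that alternative is enough. Satisfied.
  (c) The amount in controversy is $33,500, which meets the USD 10,000 floor, so one alternative holds. Met.
  (d) The plaintiff resides in Veldale, not Holdale; the contract was executed in Thornmere, not Holdale; no such written consent has been filed — every alternative fails. But the operative events occurred in Morhaven, and the 'unless' clause therefore excuses the requirement. Condition met.
  → The court has jurisdiction.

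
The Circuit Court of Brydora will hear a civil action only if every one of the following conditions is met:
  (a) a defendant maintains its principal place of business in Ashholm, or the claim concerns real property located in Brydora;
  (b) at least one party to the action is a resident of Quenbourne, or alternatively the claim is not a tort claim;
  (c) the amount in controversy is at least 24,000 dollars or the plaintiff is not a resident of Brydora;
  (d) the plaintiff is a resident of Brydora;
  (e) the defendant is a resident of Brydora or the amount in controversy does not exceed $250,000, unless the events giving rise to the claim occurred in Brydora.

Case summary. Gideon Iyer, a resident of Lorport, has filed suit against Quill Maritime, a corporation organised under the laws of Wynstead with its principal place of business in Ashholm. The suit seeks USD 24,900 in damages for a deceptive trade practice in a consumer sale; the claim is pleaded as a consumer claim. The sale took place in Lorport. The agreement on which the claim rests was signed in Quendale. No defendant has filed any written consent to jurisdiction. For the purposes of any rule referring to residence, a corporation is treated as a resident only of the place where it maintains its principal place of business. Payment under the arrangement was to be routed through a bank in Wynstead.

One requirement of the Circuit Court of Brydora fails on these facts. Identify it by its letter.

(d)

The Circuit Court of Brydora:
  (a) Quill Maritime has its principal place of business in Ashholm, so this disjunct is met. Condition met.
  (b) The claim is a consumer claim, not a tort claim, so one alternative holds. Satisfied.
  (c) The amount in controversy is $24,900, which meets the $24,000 floor, so one alternative holds. Condition met.
  (d) The plaintiff resides in Lorport, not Brydora. Not satisfied.
  (e) The amount in controversy is 24,900 dollars, within the $250,000 ceiling, so one alternative holds. Satisfied.
Only condition (d) fails.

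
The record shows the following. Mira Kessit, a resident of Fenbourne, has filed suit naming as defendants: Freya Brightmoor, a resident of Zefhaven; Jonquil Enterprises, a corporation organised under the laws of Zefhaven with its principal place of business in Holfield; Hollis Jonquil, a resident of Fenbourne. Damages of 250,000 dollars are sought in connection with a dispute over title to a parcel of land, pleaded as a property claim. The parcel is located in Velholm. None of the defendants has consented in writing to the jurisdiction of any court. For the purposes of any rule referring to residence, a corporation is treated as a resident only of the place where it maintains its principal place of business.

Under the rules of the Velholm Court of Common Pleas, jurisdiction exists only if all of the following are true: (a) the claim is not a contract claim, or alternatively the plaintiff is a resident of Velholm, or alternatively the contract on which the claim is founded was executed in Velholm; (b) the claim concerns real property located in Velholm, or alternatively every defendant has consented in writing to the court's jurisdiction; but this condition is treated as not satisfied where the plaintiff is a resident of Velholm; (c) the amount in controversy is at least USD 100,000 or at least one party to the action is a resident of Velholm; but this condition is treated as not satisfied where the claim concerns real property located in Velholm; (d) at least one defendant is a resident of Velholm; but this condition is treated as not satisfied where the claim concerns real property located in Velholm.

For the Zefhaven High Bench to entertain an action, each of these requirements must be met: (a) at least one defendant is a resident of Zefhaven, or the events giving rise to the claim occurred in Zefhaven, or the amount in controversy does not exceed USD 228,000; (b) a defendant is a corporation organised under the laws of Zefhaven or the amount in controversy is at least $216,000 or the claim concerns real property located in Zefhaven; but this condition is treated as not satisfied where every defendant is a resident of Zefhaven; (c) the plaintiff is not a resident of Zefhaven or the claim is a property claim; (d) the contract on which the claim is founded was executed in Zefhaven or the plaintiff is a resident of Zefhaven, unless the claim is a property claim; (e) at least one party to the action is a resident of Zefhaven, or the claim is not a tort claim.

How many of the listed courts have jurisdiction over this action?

1

The Velholm Court of Common Pleas:
  (a) The claim is a property claim, not a contract claim — that alternative is enough. Met.
  (b) The property lies in Velholm, which satisfies one of the alternatives. The carve-out does not apply: the plaintiff resides in Fenbourne, not Velholm. Condition met.
  (c) The amount in controversy is USD 250,000, which meets the $100,000 floor, so this disjunct is met. But the property lies in Velholm, triggering the carve-out and defeating this condition. Not met.
  (d) No defendant resides in Velholm (they reside in Zefhaven, Holfield, Fenbourne). Not satisfied.
  → Not every requirement is met — no jurisdiction.
The Zefhaven High Bench:
  (a) Freya Brightmoor resides in Zefhaven — that alternative is enough. Satisfied.
  (b) Jonquil Enterprises is organised under the laws of Zefhaven, which satisfies one of the alternatives. The carve-out does not apply: the defendants reside as follows — Freya Brightmoor in Zefhaven, Jonquil Enterprises in Holfield, Hollis Jonquil in Fenbourne — not all in Zefhaven. Condition met.
  (c) The plaintiff resides in Fenbourne, which is not Zefhaven, so this disjunct is met. Satisfied.
  (d) No contract (and hence no place of execution) is alleged; the plaintiff resides in Fenbourne, not Zefhaven — none of the alternatives is met. However, the claim is a property claim, so the 'unless' proviso supplies this condition. Satisfied.
  (e) Freya Brightmoor resides in Zefhaven, so this disjunct is met. Condition met.
  → The court has jurisdiction.
Courts with jurisdiction: the Zefhaven High Bench — 1 in total.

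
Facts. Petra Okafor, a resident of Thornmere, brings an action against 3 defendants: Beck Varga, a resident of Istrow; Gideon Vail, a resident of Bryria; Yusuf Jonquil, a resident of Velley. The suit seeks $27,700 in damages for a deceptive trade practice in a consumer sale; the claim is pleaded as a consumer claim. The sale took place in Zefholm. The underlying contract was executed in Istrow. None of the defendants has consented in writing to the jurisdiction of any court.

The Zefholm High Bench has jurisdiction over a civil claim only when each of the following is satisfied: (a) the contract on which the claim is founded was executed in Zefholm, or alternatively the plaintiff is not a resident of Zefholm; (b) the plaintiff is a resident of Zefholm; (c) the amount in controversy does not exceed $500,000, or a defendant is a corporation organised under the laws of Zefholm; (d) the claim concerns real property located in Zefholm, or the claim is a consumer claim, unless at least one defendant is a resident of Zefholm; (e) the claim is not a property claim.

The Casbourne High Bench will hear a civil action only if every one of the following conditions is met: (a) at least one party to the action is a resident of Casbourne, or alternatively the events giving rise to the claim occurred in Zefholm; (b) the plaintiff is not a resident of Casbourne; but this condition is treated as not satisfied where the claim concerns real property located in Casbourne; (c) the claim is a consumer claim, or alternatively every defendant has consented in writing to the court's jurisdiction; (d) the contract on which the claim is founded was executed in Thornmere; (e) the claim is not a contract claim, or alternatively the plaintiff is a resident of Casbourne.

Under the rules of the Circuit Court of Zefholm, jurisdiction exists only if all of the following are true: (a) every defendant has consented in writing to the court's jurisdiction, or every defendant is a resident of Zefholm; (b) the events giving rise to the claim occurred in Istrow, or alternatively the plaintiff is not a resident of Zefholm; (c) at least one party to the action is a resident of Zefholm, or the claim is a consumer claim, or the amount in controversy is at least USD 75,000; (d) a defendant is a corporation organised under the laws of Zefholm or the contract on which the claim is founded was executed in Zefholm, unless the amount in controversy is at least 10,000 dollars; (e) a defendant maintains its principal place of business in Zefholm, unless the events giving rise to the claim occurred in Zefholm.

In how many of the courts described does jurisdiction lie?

0

The Zefholm High Bench:
  (a) The plaintiff resides in Thornmere, which is not Zefholm, which satisfies one of the alternatives. Condition met.
  (b) The plaintiff resides in Thornmere, not Zefholm. Not met.
  (c) The amount in controversy is USD 27,700, within the 500,000 dollars ceiling, so this disjunct is met. Satisfied.
  (d) The claim is a consumer claim, which satisfies one of the alternatives. Satisfied.
  (e) The claim is a consumer claim, not a property claim. Met.
  → No jurisdiction.
The Casbourne High Bench:
  (a) The operative events occurred in Zefholm — that alternative is enough. Satisfied.
  (b) The plaintiff resides in Thornmere, which is not Casbourne. The exception is not triggered, since the claim does not concern real property. Satisfied.
  (c) The claim is a consumer claim — that alternative is enough. Condition met.
  (d) The contract was executed in Istrow, not Thornmere. Condition not met.
  (e) The claim is a consumer claim, not a contract claim, so this disjunct is met. Satisfied.
  → Not every requirement is met — no jurisdiction.
The Circuit Court of Zefholm:
  (a) No such written consent has been filed; the defendants reside as follows — Beck Varga in Istrow, Gideon Vail in Bryria, Yusuf Jonquil in Velley — not all in Zefholm — no alternative holds. Not satisfied.
  (b) The plaintiff resides in Thornmere, which is not Zefholm, so one alternative holds. Condition met.
  (c) The claim is a consumer claim, which satisfies one of the alternatives. Satisfied.
  (d) No defendant is a corporation; the contract was executed in Istrow, not Zefholm — every alternative fails. But the amount in controversy is 27,700 dollars, which meets the USD 10,000 floor, and the 'unless' clause therefore excuses the requirement. Met.
  (e) No defendant is a corporation. The proviso rescues it, though: the operative events occurred in Zefholm. Condition met.
  → The court lacks jurisdiction.
No court satisfies all of its conditions.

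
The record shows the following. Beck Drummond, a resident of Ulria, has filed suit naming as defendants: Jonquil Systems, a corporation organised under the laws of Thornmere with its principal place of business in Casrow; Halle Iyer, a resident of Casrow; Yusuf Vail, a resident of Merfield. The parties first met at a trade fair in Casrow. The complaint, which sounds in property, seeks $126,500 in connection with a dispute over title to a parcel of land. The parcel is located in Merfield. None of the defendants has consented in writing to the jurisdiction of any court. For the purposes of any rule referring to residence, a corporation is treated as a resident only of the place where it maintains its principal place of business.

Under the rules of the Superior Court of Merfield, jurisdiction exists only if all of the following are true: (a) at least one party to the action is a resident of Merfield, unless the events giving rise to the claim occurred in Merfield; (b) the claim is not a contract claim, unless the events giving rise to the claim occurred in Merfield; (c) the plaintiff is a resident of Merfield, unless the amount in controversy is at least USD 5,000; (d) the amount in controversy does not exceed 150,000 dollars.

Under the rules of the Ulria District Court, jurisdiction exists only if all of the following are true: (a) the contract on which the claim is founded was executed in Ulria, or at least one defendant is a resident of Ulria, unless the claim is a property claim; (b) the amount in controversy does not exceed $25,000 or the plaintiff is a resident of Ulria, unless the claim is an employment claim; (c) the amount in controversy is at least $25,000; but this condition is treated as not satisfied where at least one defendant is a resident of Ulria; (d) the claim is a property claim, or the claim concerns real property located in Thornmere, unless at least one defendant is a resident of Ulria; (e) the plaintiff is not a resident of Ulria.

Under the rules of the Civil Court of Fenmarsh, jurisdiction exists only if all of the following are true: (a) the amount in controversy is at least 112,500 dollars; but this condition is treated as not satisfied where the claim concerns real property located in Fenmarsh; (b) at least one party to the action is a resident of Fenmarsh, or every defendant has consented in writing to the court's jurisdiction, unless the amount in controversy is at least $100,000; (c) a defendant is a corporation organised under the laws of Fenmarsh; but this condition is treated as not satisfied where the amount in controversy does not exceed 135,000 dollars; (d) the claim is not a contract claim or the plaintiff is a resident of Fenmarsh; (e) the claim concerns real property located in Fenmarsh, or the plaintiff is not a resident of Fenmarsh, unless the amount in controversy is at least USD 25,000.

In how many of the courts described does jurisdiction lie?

The Superior Court of Merfield:
  (a) Yusuf Vail resides in Merfield. Met.
  (b) The claim is a property claim, not a contract claim. Met.
  (c) The plaintiff resides in Ulria, not Merfield. However, the amount in controversy is 126,500 dollars, which meets the $5,000 floor, so the 'unless' proviso supplies this condition. Condition met.
  (d) The amount in controversy is USD 126,500, within the USD 150,000 ceiling. Satisfied.
  → All conditions met; jurisdiction exists.
The Ulria District Court:
  (a) No contract (and hence no place of execution) is alleged; no defendant resides in Ulria (they reside in Casrow, Casrow, Merfield) — none of the alternatives is met. However, the claim is a property claim, so the 'unless' proviso supplies this condition. Condition met.
  (b) The plaintiff resides in Ulria, so this disjunct is met. Condition met.
  (c) The amount in controversy is $126,500, which meets the USD 25,000 floor. The carve-out does not apply: no defendant resides in Ulria (they reside in Casrow, Casrow, Merfield). Satisfied.
  (d) The claim is a property claim, which satisfies one of the alternatives. Met.
  (e) The plaintiff resides in Ulria. Not met.
  → At least one condition fails; no jurisdiction.
The Civil Court of Fenmarsh:
  (a) The amount in controversy is $126,500, which meets the USD 112,500 floor. And the carve-out is inapplicable — the property lies in Merfield, not Fenmarsh. Satisfied.
  (b) No party resides in Fenmarsh; no such written consent has been filed — none of the alternatives is met. The proviso rescues it, though: the amount in controversy is USD 126,500, which meets the $100,000 floor. Met.
  (c) The corporate defendant(s) are organised in Thornmere, not Fenmarsh. Condition not met.
  (d) The claim is a property claim, not a contract claim, so this disjunct is met. Satisfied.
  (e) The plaintiff resides in Ulria, which is not Fenmarsh, so one alternative holds. Met.
  → The court lacks jurisdiction.
Courts with jurisdiction: the Superior Court of Merfield — 1 in total.

1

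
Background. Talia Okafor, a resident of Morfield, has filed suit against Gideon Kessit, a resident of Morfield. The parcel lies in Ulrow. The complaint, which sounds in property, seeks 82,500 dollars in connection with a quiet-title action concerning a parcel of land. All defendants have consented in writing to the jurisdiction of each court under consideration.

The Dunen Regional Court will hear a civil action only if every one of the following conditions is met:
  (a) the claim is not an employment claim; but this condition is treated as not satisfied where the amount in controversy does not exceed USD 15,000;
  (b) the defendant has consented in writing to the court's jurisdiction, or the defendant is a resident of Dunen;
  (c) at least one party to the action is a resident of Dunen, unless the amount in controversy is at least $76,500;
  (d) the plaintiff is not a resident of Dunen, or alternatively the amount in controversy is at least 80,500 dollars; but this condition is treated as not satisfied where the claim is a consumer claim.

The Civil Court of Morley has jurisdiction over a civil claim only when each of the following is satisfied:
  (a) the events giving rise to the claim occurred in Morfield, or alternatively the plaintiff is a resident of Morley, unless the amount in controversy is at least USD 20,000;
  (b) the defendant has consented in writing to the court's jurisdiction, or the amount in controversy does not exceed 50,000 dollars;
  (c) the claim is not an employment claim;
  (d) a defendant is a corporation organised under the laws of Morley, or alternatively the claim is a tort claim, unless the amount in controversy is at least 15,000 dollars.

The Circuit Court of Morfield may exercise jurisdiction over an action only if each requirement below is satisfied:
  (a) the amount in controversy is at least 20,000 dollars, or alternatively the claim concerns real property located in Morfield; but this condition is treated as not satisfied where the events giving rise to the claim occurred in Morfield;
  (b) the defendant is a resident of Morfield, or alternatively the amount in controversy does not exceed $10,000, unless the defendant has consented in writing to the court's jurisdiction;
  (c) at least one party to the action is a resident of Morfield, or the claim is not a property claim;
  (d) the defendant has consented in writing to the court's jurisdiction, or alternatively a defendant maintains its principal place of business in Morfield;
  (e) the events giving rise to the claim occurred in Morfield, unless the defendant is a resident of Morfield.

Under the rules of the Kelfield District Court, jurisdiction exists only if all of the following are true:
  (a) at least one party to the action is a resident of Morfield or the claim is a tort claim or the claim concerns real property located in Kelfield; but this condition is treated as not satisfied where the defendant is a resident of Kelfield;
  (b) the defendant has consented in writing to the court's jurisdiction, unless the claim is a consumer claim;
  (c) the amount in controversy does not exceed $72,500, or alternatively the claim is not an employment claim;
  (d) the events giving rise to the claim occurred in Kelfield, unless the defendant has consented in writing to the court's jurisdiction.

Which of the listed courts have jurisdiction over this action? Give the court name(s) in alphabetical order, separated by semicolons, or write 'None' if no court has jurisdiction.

The Dunen Regional Court:
  (a) The claim is a property claim, not an employment claim. And the carve-out is inapplicable — the amount in controversy is $82,500, above the $15,000 ceiling. Satisfied.
  (b) Every defendant has filed written consent, so one alternative holds. Satisfied.
  (c) No party resides in Dunen. But the amount in controversy is $82,500, which meets the USD 76,500 floor, and the 'unless' clause therefore excuses the requirement. Met.
  (d) The plaintiff resides in Morfield, which is not Dunen, which satisfies one of the alternatives. The carve-out does not apply: the claim is a property claim, not a consumer claim. Met.
  → Every requirement is satisfied — jurisdiction.
The Civil Court of Morley:
  (a) The operative events occurred in Ulrow, not Morfield; the plaintiff resides in Morfield, not Morley — none of the alternatives is met. The proviso rescues it, though: the amount in controversy is 82,500 dollars, which meets the 20,000 dollars floor. Met.
  (b) Every defendant has filed written consent, which satisfies one of the alternatives. Condition met.
  (c) The claim is a property claim, not an employment claim. Satisfied.
  (d) No defendant is a corporation; the claim is a property claim, not a tort claim — every alternative fails. However, the amount in controversy is 82,500 dollars, which meets the 15,000 dollars floor, so the 'unless' proviso supplies this condition. Condition met.
  → Jurisdiction lies.
The Circuit Court of Morfield:
  (a) The amount in controversy is 82,500 dollars, which meets the $20,000 floor, so one alternative holds. The carve-out does not apply: the operative events occurred in Ulrow, not Morfield. Met.
  (b) The defendant resides in Morfield, so one alternative holds. Met.
  (c) Talia Okafor resides in Morfield, so one alternative holds. Condition met.
  (d) Every defendant has filed written consent — that alternative is enough. Satisfied.
  (e) The operative events occurred in Ulrow, not Morfield. The proviso rescues it, though: the defendant resides in Morfield. Condition met.
  → The court has jurisdiction.
The Kelfield District Court:
  (a) Talia Okafor resides in Morfield, which satisfies one of the alternatives. The exception is not triggered, since the defendant resides in Morfield, not Kelfield. Met.
  (b) Every defendant has filed written consent. Condition met.
  (c) The claim is a property claim, not an employment claim, so this disjunct is met. Condition met.
  (d) The operative events occurred in Ulrow, not Kelfield. The proviso rescues it, though: every defendant has filed written consent. Met.
  → Jurisdiction lies.

the Circuit Court of Morfield; the Civil Court of Morley; the Dunen Regional Court; the Kelfield District Court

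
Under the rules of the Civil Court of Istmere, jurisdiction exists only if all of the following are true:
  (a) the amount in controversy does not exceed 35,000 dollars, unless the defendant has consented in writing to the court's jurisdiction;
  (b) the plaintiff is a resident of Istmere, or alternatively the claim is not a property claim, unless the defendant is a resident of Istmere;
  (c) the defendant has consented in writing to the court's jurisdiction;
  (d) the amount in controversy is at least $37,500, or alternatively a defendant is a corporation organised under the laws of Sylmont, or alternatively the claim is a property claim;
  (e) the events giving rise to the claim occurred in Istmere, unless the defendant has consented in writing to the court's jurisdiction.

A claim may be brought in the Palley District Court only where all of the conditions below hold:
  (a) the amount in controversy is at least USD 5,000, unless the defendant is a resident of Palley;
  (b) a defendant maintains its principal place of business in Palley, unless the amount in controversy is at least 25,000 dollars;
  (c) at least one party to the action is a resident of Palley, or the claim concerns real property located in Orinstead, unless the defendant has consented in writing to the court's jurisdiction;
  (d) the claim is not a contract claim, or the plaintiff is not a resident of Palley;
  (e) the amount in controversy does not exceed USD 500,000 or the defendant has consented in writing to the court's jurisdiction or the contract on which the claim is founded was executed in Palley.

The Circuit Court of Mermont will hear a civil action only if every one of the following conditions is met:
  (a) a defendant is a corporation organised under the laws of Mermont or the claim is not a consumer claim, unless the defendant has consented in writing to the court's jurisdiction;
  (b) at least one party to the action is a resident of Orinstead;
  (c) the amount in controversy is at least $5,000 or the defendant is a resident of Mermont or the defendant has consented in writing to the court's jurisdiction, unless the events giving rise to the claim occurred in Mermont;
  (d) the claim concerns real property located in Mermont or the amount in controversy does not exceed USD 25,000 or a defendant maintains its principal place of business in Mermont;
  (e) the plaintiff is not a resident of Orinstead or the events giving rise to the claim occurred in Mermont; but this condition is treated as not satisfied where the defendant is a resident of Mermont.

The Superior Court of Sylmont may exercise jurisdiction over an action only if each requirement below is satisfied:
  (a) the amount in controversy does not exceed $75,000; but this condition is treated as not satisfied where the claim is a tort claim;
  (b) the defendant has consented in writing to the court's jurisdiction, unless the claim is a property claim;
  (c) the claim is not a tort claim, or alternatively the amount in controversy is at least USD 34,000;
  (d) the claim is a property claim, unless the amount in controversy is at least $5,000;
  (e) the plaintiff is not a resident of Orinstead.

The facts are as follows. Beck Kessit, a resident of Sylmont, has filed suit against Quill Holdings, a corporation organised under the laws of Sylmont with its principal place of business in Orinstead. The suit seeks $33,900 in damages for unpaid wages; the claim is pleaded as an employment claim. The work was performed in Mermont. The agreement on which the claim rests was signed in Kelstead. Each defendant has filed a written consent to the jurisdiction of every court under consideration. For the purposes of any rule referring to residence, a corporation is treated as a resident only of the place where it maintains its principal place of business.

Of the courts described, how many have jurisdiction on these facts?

The Civil Court of Istmere:
  (a) The amount in controversy is USD 33,900, within the USD 35,000 ceiling. Satisfied.
  (b) The claim is an employment claim, not a property claim — that alternative is enough. Satisfied.
  (c) Every defendant has filed written consent. Condition met.
  (d) Quill Holdings is organised under the laws of Sylmont, so this disjunct is met. Met.
  (e) The operative events occurred in Mermont, not Istmere. However, every defendant has filed written consent, so the 'unless' proviso supplies this condition. Met.
  → All conditions met; jurisdiction exists.
The Palley District Court:
  (a) The amount in controversy is USD 33,900, which meets the $5,000 floor. Satisfied.
  (b) The corporate defendant(s) have their principal place of business in Orinstead, not Palley. But the amount in controversy is 33,900 dollars, which meets the 25,000 dollars floor, and the 'unless' clause therefore excuses the requirement. Satisfied.
  (c) No party resides in Palley; the claim does not concern real property — no alternative holds. The proviso rescues it, though: every defendant has filed written consent. Condition met.
  (d) The claim is an employment claim, not a contract claim, so this disjunct is met. Condition met.
  (e) The amount in controversy is USD 33,900, within the USD 500,000 ceiling, so one alternative holds. Condition met.
  → The court has jurisdiction.
The Circuit Court of Mermont:
  (a) The claim is an employment claim, not a consumer claim, so one alternative holds. Satisfied.
  (b) Quill Holdings resides in Orinstead. Condition met.
  (c) The amount in controversy is USD 33,900, which meets the $5,000 floor, which satisfies one of the alternatives. Met.
  (d) The claim does not concern real property; the amount in controversy is $33,900, above the 25,000 dollars ceiling; the corporate defendant(s) have their principal place of business in Orinstead, not Mermont — every alternative fails. Condition not met.
  (e) The plaintiff resides in Sylmont, which is not Orinstead, which satisfies one of the alternatives. The carve-out does not apply: the defendant resides in Orinstead, not Mermont. Met.
  → At least one condition fails; no jurisdiction.
The Superior Court of Sylmont:
  (a) The amount in controversy is 33,900 dollars, within the $75,000 ceiling. The exception is not triggered, since the claim is an employment claim, not a tort claim. Met.
  (b) Every defendant has filed written consent. Satisfied.
  (c) The claim is an employment claim, not a tort claim — that alternative is enough. Met.
  (d) The claim is an employment claim, not a property claim. But the amount in controversy is 33,900 dollars, which meets the 5,000 dollars floor, and the 'unless' clause therefore excuses the requirement. Met.
  (e) The plaintiff resides in Sylmont, which is not Orinstead. Met.
  → Jurisdiction lies.
Courts with jurisdiction: the Civil Court of Istmere, the Palley District Court, the Superior Court of Sylmont — 3 in total.

3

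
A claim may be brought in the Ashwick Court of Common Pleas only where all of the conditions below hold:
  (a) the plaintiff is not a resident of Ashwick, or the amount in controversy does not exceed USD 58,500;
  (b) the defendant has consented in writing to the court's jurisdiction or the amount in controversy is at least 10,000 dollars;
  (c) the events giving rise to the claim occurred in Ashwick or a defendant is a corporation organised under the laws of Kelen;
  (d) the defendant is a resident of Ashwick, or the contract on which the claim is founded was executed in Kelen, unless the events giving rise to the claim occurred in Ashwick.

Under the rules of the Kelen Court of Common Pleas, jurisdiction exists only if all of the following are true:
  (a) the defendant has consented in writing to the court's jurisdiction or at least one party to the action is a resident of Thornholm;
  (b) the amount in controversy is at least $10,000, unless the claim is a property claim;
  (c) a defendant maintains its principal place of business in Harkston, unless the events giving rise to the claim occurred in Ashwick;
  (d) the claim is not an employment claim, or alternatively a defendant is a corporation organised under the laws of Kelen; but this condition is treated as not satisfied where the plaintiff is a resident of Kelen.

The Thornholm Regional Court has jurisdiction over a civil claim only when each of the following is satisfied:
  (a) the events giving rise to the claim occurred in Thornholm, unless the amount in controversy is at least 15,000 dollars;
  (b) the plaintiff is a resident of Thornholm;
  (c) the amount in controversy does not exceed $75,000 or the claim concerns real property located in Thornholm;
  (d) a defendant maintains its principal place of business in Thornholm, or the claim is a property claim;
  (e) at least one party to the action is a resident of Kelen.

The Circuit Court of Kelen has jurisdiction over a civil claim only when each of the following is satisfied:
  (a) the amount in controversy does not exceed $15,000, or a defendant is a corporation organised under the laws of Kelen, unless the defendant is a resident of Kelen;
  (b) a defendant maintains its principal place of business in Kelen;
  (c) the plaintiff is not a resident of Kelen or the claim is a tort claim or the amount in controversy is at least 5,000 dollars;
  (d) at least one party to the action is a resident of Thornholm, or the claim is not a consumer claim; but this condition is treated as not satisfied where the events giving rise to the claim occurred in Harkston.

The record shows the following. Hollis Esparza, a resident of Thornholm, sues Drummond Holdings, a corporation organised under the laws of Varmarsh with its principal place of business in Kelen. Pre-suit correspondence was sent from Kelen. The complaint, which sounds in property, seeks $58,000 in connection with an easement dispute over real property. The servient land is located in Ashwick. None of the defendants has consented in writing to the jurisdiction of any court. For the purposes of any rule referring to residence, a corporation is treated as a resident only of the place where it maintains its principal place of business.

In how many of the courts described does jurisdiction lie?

4

The Ashwick Court of Common Pleas:
  (a) The plaintiff resides in Thornholm, which is not Ashwick — that alternative is enough. Condition met.
  (b) The amount in controversy is 58,000 dollars, which meets the USD 10,000 floor, so one alternative holds. Condition met.
  (c) The operative events occurred in Ashwick, so this disjunct is met. Condition met.
  (d) The defendant resides in Kelen, not Ashwick; no contract (and hence no place of execution) is alleged — none of the alternatives is met. However, the operative events occurred in Ashwick, so the 'unless' proviso supplies this condition. Condition met.
  → The court has jurisdiction.
The Kelen Court of Common Pleas:
  (a) Hollis Esparza resides in Thornholm, so this disjunct is met. Met.
  (b) The amount in controversy is $58,000, which meets the $10,000 floor. Satisfied.
  (c) The corporate defendant(s) have their principal place of business in Kelen, not Harkston. The proviso rescues it, though: the operative events occurred in Ashwick. Condition met.
  (d) The claim is a property claim, not an employment claim, so this disjunct is met. The exception is not triggered, since the plaintiff resides in Thornholm, not Kelen. Condition met.
  → Jurisdiction lies.
The Thornholm Regional Court:
  (a) The operative events occurred in Ashwick, not Thornholm. However, the amount in controversy is 58,000 dollars, which meets the $15,000 floor, so the 'unless' proviso supplies this condition. Satisfied.
  (b) The plaintiff resides in Thornholm. Condition met.
  (c) The amount in controversy is $58,000, within the USD 75,000 ceiling, which satisfies one of the alternatives. Satisfied.
  (d) The claim is a property claim, so one alternative holds. Satisfied.
  (e) Drummond Holdings resides in Kelen. Satisfied.
  → All conditions met; jurisdiction exists.
The Circuit Court of Kelen:
  (a) The amount in controversy is 58,000 dollars, above the $15,000 ceiling; the corporate defendant(s) are organised in Varmarsh, not Kelen — none of the alternatives is met. However, the defendant resides in Kelen, so the 'unless' proviso supplies this condition. Met.
  (b) Drummond Holdings has its principal place of business in Kelen. Met.
  (c) The plaintiff resides in Thornholm, which is not Kelen, so this disjunct is met. Satisfied.
  (d) Hollis Esparza resides in Thornholm, which satisfies one of the alternatives. And the carve-out is inapplicable — the operative events occurred in Ashwick, not Harkston. Satisfied.
  → The court has jurisdiction.
Courts with jurisdiction: the Ashwick Court of Common Pleas, the Kelen Court of Common Pleas, the Thornholm Regional Court, the Circuit Court of Kelen — 4 in total.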